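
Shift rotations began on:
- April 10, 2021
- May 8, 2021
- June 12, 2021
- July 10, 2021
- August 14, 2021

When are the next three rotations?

September 11, 2021; October 9, 2021; November 13, 2021

These are Saturdays at 28- or 35-day spacing (28, 35, 28, 35).
The pattern: 2nd Saturday of the month.
2nd Saturday of September 2021: September 11, 2021.
October 2021 — 2nd Saturday is October 9, 2021.
November 2021 — 2nd Saturday is November 13, 2021.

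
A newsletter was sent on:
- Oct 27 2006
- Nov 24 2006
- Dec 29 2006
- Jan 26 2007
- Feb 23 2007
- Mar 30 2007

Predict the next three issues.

Apr 27 2007, May 25 2007, Jun 29 2007

All Fridays; the gaps (28, 35, 28, 28, 35) vary with month length.
This is the last Friday of each month.
Last Friday of April 2007: Apr 27 2007.
Last Friday of May 2007: May 25 2007.
Last Friday of June 2007: Jun 29 2007.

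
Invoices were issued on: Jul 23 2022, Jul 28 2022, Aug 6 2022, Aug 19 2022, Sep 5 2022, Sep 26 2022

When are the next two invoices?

Intervals are 5, 9, 13, 17, 21 days — an arithmetic progression with common difference 4.
Next gap: 25 days. Sep 26 2022 + 25 days = Oct 21 2022.
Next gap: 29 days. Oct 21 2022 + 29 days = Nov 19 2022.

Oct 21 2022, Nov 19 2022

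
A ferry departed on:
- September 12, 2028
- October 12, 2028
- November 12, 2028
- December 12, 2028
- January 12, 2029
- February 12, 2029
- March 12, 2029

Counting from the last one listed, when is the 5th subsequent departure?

August 12, 2029

Gaps: 30, 31, 30, 31, 31, 28 days — not constant. Every event is on the 12th of the month.
Pattern: the 12th of each month.
April 2029: April 12, 2029.
Next: May 2029 → May 12, 2029.
June 2029: June 12, 2029.
Next: July 2029 → July 12, 2029.
August 2029: August 12, 2029.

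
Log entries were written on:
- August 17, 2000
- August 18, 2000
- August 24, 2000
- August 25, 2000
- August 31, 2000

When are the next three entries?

Gaps: 1, 6, 1, 6 days — not constant, but cyclic with period 2.
The events fall on every Thursday and Friday.
The following Friday is September 1, 2000.
Next Thursday: September 7, 2000.
The following Friday is September 8, 2000.

September 1, 2000; September 7, 2000; September 8, 2000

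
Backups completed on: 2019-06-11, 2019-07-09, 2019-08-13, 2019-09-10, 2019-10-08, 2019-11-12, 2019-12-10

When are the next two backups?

2020-01-14, 2020-02-11

All dates are Tuesdays, 28, 35, 28, 28, 35, 28 days apart.
Specifically, the 2nd Tuesday of each month.
2nd Tuesday of January 2020: 2020-01-14.
February 2020 — 2nd Tuesday is 2020-02-11.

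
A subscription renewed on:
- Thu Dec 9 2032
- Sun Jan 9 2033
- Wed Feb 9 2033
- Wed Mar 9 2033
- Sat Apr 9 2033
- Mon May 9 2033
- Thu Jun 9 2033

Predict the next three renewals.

Each date is the 9th; the gaps (31, 31, 28, 31, 30, 31) track the month lengths.
The rule is the 9th of each month.
July 2033: Sat Jul 9 2033.
August 2033: Tue Aug 9 2033.
September 2033: Fri Sep 9 2033.

Sat Jul 9 2033, Tue Aug 9 2033, Fri Sep 9 2033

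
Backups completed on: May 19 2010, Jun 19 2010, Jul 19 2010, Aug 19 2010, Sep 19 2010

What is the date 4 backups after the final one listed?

The day-of-month is always 19 (31, 30, 31, 31 days between events).
So this recurs on the 19th of each month.
Next: October 2010 → Oct 19 2010.
November 2010: Nov 19 2010.
Next: December 2010 → Dec 19 2010.
January 2011: Jan 19 2011.

Jan 19 2011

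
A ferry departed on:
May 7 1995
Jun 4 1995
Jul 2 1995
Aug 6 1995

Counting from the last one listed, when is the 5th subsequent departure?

Jan 7 1996

Gaps: 28, 28, 35 days — a mix of 28 and 35. Every date is a Sunday.
Each is the 1st Sunday of its month.
1st Sunday of September 1995: Sep 3 1995.
October 1995 — 1st Sunday is Oct 1 1995.
November 1995 — 1st Sunday is Nov 5 1995.
December 1995 — 1st Sunday is Dec 3 1995.
1st Sunday of January 1996: Jan 7 1996.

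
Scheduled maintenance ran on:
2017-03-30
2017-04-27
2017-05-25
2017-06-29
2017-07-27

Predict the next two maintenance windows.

Every date is a Thursday; gaps 28, 28, 35, 28 days.
Each is the last Thursday of its month (at least one falls on the 29th or later, ruling out '4th Thursday').
Last Thursday of August 2017: 2017-08-31.
September 2017 ends with Thursday 2017-09-28.

2017-08-31, 2017-09-28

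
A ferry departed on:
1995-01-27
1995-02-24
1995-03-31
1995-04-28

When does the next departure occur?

1995-05-26

Every date is a Friday; gaps 28, 35, 28 days.
Each is the last Friday of its month (at least one falls on the 29th or later, ruling out '4th Friday').
May 1995 ends with Friday 1995-05-26.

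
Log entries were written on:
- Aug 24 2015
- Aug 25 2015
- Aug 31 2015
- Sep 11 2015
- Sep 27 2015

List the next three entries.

Intervals are 1, 6, 11, 16 days — an arithmetic progression with common difference 5.
Next gap: 21 days. Sep 27 2015 + 21 days = Oct 18 2015.
Next gap: 26 days. Oct 18 2015 + 26 days = Nov 13 2015.
Next gap: 31 days. Nov 13 2015 + 31 days = Dec 14 2015.

Oct 18 2015, Nov 13 2015, Dec 14 2015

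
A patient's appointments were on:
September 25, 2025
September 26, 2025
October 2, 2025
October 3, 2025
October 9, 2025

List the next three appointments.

The gap pattern 1, 6, 1, 6 repeats every 2 events.
These are the Thursdays and Fridays of each week.
Next Friday: October 10, 2025.
Next Thursday: October 16, 2025.
The following Friday is October 17, 2025.

October 10, 2025; October 16, 2025; October 17, 2025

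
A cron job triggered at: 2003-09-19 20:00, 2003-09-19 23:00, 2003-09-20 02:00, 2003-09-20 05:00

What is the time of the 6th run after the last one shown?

Gaps: 3, 3, 3 hours — each event is 3 hours after the previous one.
2003-09-20 05:00 + 3 h = 2003-09-20 08:00.
2003-09-20 08:00 + 3 h = 2003-09-20 11:00.
2003-09-20 11:00 + 3 h = 2003-09-20 14:00.
2003-09-20 14:00 + 3 h = 2003-09-20 17:00.
2003-09-20 17:00 + 3 h = 2003-09-20 20:00.
2003-09-20 20:00 + 3 h = 2003-09-20 23:00.

2003-09-20 23:00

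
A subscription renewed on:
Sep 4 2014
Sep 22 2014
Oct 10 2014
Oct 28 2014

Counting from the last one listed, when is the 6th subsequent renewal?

Gaps between consecutive events: 18, 18, 18 days — a constant 18-day interval.
Oct 28 2014 + 18 days = Nov 15 2014.
Nov 15 2014 + 18 days = Dec 3 2014.
Dec 3 2014 + 18 days = Dec 21 2014.
Dec 21 2014 + 18 days = Jan 8 2015.
Jan 8 2015 + 18 days = Jan 26 2015.
Jan 26 2015 + 18 days = Feb 13 2015.

Feb 13 2015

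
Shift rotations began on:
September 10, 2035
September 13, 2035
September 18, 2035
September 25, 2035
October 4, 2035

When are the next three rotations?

October 15, 2035; October 28, 2035; November 12, 2035

Gaps: 3, 5, 7, 9 days — each gap is 2 larger than the previous one.
Next gap: 11 days. October 4, 2035 + 11 days = October 15, 2035.
Next gap: 13 days. October 15, 2035 + 13 days = October 28, 2035.
Next gap: 15 days. October 28, 2035 + 15 days = November 12, 2035.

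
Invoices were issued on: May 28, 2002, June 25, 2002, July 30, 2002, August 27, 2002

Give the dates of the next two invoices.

Every date is a Tuesday; gaps 28, 35, 28 days.
Each is the last Tuesday of its month (at least one falls on the 29th or later, ruling out '4th Tuesday').
Last Tuesday of September 2002: September 24, 2002.
October 2002 ends with Tuesday October 29, 2002.

September 24, 2002; October 29, 2002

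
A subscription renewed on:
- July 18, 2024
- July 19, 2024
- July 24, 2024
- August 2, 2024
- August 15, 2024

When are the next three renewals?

Gaps: 1, 5, 9, 13 days — each gap is 4 larger than the previous one.
Next gap: 17 days. August 15, 2024 + 17 days = September 1, 2024.
Next gap: 21 days. September 1, 2024 + 21 days = September 22, 2024.
Next gap: 25 days. September 22, 2024 + 25 days = October 17, 2024.

September 1, 2024; September 22, 2024; October 17, 2024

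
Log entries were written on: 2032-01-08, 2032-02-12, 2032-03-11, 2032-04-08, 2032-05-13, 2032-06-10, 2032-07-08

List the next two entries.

Gaps: 35, 28, 28, 35, 28, 28 days — a mix of 28 and 35. Every date is a Thursday.
Each is the 2nd Thursday of its month.
2nd Thursday of August 2032: 2032-08-12.
2nd Thursday of September 2032: 2032-09-09.

2032-08-12, 2032-09-09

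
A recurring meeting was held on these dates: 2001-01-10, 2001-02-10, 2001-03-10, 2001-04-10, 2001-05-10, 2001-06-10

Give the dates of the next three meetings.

The day-of-month is always 10 (31, 28, 31, 30, 31 days between events).
So this recurs on the 10th of each month.
July 2001: 2001-07-10.
Next: August 2001 → 2001-08-10.
Next: September 2001 → 2001-09-10.

2001-07-10, 2001-08-10, 2001-09-10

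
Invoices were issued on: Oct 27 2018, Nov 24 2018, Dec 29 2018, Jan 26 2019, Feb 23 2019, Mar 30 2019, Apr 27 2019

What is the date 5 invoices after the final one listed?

Sep 28 2019

Every date is a Saturday; gaps 28, 35, 28, 28, 35, 28 days.
Each is the last Saturday of its month (at least one falls on the 29th or later, ruling out '4th Saturday').
Last Saturday of May 2019: May 25 2019.
Last Saturday of June 2019: Jun 29 2019.
July 2019 ends with Saturday Jul 27 2019.
August 2019 ends with Saturday Aug 31 2019.
Last Saturday of September 2019: Sep 28 2019.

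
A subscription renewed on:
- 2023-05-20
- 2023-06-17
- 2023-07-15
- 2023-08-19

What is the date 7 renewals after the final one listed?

2024-03-16

Gaps: 28, 28, 35 days — a mix of 28 and 35. Every date is a Saturday.
Each is the 3rd Saturday of its month.
3rd Saturday of September 2023: 2023-09-16.
3rd Saturday of October 2023: 2023-10-21.
3rd Saturday of November 2023: 2023-11-18.
December 2023 — 3rd Saturday is 2023-12-16.
3rd Saturday of January 2024: 2024-01-20.
3rd Saturday of February 2024: 2024-02-17.
3rd Saturday of March 2024: 2024-03-16.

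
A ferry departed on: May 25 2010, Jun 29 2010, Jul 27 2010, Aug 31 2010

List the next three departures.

All Tuesdays; the gaps (35, 28, 35) vary with month length.
This is the last Tuesday of each month.
Last Tuesday of September 2010: Sep 28 2010.
Last Tuesday of October 2010: Oct 26 2010.
Last Tuesday of November 2010: Nov 30 2010.

Sep 28 2010, Oct 26 2010, Nov 30 2010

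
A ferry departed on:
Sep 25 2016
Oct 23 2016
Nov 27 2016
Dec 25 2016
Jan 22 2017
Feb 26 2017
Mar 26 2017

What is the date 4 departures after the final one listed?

Jul 23 2017

These are Sundays at 28- or 35-day spacing (28, 35, 28, 28, 35, 28).
The pattern: 4th Sunday of the month.
April 2017 — 4th Sunday is Apr 23 2017.
May 2017 — 4th Sunday is May 28 2017.
4th Sunday of June 2017: Jun 25 2017.
4th Sunday of July 2017: Jul 23 2017.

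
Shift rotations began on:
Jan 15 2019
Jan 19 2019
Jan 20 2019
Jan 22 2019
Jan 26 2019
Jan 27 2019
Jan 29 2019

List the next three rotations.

Gaps: 4, 1, 2, 4, 1, 2 days — not constant, but cyclic with period 3.
The events fall on every Tuesday, Saturday and Sunday.
The following Saturday is Feb 2 2019.
Next Sunday: Feb 3 2019.
Next Tuesday: Feb 5 2019.

Feb 2 2019, Feb 3 2019, Feb 5 2019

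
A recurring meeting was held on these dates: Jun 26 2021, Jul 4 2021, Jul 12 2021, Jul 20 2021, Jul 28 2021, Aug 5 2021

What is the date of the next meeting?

Every event comes 8 days after the last (8, 8, 8, 8, 8).
Aug 5 2021 + 8 days = Aug 13 2021.

Aug 13 2021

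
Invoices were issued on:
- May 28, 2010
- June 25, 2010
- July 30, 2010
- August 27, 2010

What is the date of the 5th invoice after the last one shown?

January 28, 2011

Every date is a Friday; gaps 28, 35, 28 days.
Each is the last Friday of its month (at least one falls on the 29th or later, ruling out '4th Friday').
September 2010 ends with Friday September 24, 2010.
October 2010 ends with Friday October 29, 2010.
Last Friday of November 2010: November 26, 2010.
Last Friday of December 2010: December 31, 2010.
Last Friday of January 2011: January 28, 2011.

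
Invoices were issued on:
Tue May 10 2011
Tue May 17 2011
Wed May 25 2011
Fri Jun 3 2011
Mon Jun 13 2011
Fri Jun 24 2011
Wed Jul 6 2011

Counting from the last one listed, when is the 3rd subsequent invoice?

Wed Aug 17 2011

Gaps: 7, 8, 9, 10, 11, 12 days — each gap is 1 larger than the previous one.
Next gap: 13 days. Wed Jul 6 2011 + 13 days = Tue Jul 19 2011.
Next gap: 14 days. Tue Jul 19 2011 + 14 days = Tue Aug 2 2011.
Next gap: 15 days. Tue Aug 2 2011 + 15 days = Wed Aug 17 2011.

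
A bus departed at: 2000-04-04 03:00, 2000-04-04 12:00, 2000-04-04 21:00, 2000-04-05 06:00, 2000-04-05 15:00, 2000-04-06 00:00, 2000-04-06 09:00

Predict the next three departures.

The interval is a steady 9 hours (9, 9, 9, 9, 9, 9).
2000-04-06 09:00 + 9 h = 2000-04-06 18:00.
2000-04-06 18:00 + 9 h = 2000-04-07 03:00.
2000-04-07 03:00 + 9 h = 2000-04-07 12:00.

2000-04-06 18:00, 2000-04-07 03:00, 2000-04-07 12:00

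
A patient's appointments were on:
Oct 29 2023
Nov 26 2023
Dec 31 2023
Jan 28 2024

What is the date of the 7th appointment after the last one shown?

These are Sundays with 28, 35, 28-day gaps.
Each is the final Sunday of its month — Oct 29 2023 is past the 28th, so '4th Sunday' doesn't fit.
February 2024 ends with Sunday Feb 25 2024.
March 2024 ends with Sunday Mar 31 2024.
April 2024 ends with Sunday Apr 28 2024.
May 2024 ends with Sunday May 26 2024.
Last Sunday of June 2024: Jun 30 2024.
Last Sunday of July 2024: Jul 28 2024.
Last Sunday of August 2024: Aug 25 2024.

Aug 25 2024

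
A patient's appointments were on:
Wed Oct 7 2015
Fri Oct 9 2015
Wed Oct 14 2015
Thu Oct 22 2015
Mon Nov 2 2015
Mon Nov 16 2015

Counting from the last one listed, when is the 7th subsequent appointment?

The spacing grows by 3 each time: 2, 5, 8, 11, 14 days.
Next gap: 17 days. Mon Nov 16 2015 + 17 days = Thu Dec 3 2015.
Next gap: 20 days. Thu Dec 3 2015 + 20 days = Wed Dec 23 2015.
Next gap: 23 days. Wed Dec 23 2015 + 23 days = Fri Jan 15 2016.
Next gap: 26 days. Fri Jan 15 2016 + 26 days = Wed Feb 10 2016.
Next gap: 29 days. Wed Feb 10 2016 + 29 days = Thu Mar 10 2016.
Next gap: 32 days. Thu Mar 10 2016 + 32 days = Mon Apr 11 2016.
Next gap: 35 days. Mon Apr 11 2016 + 35 days = Mon May 16 2016.

Mon May 16 2016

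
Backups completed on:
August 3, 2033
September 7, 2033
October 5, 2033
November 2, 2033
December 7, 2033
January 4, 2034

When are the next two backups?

All dates are Wednesdays, 35, 28, 28, 35, 28 days apart.
Specifically, the 1st Wednesday of each month.
February 2034 — 1st Wednesday is February 1, 2034.
1st Wednesday of March 2034: March 1, 2034.

February 1, 2034; March 1, 2034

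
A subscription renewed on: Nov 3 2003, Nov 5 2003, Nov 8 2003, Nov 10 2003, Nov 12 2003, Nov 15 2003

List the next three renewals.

Every event lands on a Monday or Wednesday or Saturday (gaps cycle 2, 3, 2, 2, 3).
So the schedule is: every Monday, Wednesday and Saturday.
The following Monday is Nov 17 2003.
The following Wednesday is Nov 19 2003.
The following Saturday is Nov 22 2003.

Nov 17 2003, Nov 19 2003, Nov 22 2003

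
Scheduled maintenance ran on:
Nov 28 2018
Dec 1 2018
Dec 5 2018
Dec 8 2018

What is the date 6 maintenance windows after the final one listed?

Dec 29 2018

The gap pattern 3, 4, 3 repeats every 2 events.
These are the Wednesdays and Saturdays of each week.
Next Wednesday: Dec 12 2018.
The following Saturday is Dec 15 2018.
Next Wednesday: Dec 19 2018.
The following Saturday is Dec 22 2018.
Next Wednesday: Dec 26 2018.
The following Saturday is Dec 29 2018.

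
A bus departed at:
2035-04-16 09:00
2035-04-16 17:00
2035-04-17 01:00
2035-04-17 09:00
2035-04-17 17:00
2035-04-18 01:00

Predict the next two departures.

Gaps: 8, 8, 8, 8, 8 hours — each event is 8 hours after the previous one.
2035-04-18 01:00 + 8 h = 2035-04-18 09:00.
2035-04-18 09:00 + 8 h = 2035-04-18 17:00.

2035-04-18 09:00, 2035-04-18 17:00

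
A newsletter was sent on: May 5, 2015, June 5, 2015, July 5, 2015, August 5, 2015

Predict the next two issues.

The day-of-month is always 5 (31, 30, 31 days between events).
So this recurs on the 5th of each month.
Next: September 2015 → September 5, 2015.
Next: October 2015 → October 5, 2015.

September 5, 2015; October 5, 2015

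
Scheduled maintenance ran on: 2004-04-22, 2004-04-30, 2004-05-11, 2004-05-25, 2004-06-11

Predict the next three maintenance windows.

2004-07-01, 2004-07-24, 2004-08-19

The spacing grows by 3 each time: 8, 11, 14, 17 days.
Next gap: 20 days. 2004-06-11 + 20 days = 2004-07-01.
Next gap: 23 days. 2004-07-01 + 23 days = 2004-07-24.
Next gap: 26 days. 2004-07-24 + 26 days = 2004-08-19.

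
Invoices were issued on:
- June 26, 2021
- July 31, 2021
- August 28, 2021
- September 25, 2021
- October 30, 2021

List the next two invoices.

November 27, 2021; December 25, 2021

Every date is a Saturday; gaps 35, 28, 28, 35 days.
Each is the last Saturday of its month (at least one falls on the 29th or later, ruling out '4th Saturday').
Last Saturday of November 2021: November 27, 2021.
Last Saturday of December 2021: December 25, 2021.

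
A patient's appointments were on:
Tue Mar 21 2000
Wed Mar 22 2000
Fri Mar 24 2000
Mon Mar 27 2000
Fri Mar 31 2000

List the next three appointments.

Wed Apr 5 2000, Tue Apr 11 2000, Tue Apr 18 2000

The spacing grows by 1 each time: 1, 2, 3, 4 days.
Next gap: 5 days. Fri Mar 31 2000 + 5 days = Wed Apr 5 2000.
Next gap: 6 days. Wed Apr 5 2000 + 6 days = Tue Apr 11 2000.
Next gap: 7 days. Tue Apr 11 2000 + 7 days = Tue Apr 18 2000.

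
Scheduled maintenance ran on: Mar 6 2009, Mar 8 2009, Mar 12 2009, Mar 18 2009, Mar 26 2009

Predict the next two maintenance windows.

Intervals are 2, 4, 6, 8 days — an arithmetic progression with common difference 2.
Next gap: 10 days. Mar 26 2009 + 10 days = Apr 5 2009.
Next gap: 12 days. Apr 5 2009 + 12 days = Apr 17 2009.

Apr 5 2009, Apr 17 2009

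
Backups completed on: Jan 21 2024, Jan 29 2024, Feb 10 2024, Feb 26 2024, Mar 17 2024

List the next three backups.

Gaps: 8, 12, 16, 20 days — each gap is 4 larger than the previous one.
Next gap: 24 days. Mar 17 2024 + 24 days = Apr 10 2024.
Next gap: 28 days. Apr 10 2024 + 28 days = May 8 2024.
Next gap: 32 days. May 8 2024 + 32 days = Jun 9 2024.

Apr 10 2024, May 8 2024, Jun 9 2024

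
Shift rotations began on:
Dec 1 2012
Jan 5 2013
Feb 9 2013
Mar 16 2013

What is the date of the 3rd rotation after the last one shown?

Jun 29 2013

The spacing is 35, 35, 35 days — always 35 days.
Mar 16 2013 + 35 days = Apr 20 2013.
Apr 20 2013 + 35 days = May 25 2013.
May 25 2013 + 35 days = Jun 29 2013.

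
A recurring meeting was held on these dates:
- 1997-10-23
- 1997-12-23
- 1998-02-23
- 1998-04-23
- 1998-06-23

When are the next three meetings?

1998-08-23, 1998-10-23, 1998-12-23

Gaps: 61, 62, 59, 61 days — not constant. Every event is on the 23rd of the month.
Pattern: the 23rd of every 2 months.
Next: August 1998 → 1998-08-23.
Next: October 1998 → 1998-10-23.
December 1998: 1998-12-23.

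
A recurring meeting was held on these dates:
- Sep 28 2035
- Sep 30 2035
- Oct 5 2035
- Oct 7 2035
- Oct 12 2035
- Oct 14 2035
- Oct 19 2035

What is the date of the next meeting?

Oct 21 2035

Every event lands on a Friday or Sunday (gaps cycle 2, 5, 2, 5, 2, 5).
So the schedule is: every Friday and Sunday.
Next Sunday: Oct 21 2035.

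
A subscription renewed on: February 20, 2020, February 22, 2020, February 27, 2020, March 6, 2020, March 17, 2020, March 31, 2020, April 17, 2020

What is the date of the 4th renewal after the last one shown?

The spacing grows by 3 each time: 2, 5, 8, 11, 14, 17 days.
Next gap: 20 days. April 17, 2020 + 20 days = May 7, 2020.
Next gap: 23 days. May 7, 2020 + 23 days = May 30, 2020.
Next gap: 26 days. May 30, 2020 + 26 days = June 25, 2020.
Next gap: 29 days. June 25, 2020 + 29 days = July 24, 2020.

July 24, 2020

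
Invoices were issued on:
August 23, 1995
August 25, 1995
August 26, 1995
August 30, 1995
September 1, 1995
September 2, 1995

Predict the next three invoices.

Gaps: 2, 1, 4, 2, 1 days — not constant, but cyclic with period 3.
The events fall on every Wednesday, Friday and Saturday.
The following Wednesday is September 6, 1995.
The following Friday is September 8, 1995.
Next Saturday: September 9, 1995.

September 6, 1995; September 8, 1995; September 9, 1995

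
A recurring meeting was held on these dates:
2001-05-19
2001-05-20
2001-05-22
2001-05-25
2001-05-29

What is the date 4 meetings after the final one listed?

Intervals are 1, 2, 3, 4 days — an arithmetic progression with common difference 1.
Next gap: 5 days. 2001-05-29 + 5 days = 2001-06-03.
Next gap: 6 days. 2001-06-03 + 6 days = 2001-06-09.
Next gap: 7 days. 2001-06-09 + 7 days = 2001-06-16.
Next gap: 8 days. 2001-06-16 + 8 days = 2001-06-24.

2001-06-24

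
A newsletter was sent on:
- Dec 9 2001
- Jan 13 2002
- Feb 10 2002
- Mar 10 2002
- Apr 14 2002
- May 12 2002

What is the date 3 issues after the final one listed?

All dates are Sundays, 35, 28, 28, 35, 28 days apart.
Specifically, the 2nd Sunday of each month.
2nd Sunday of June 2002: Jun 9 2002.
July 2002 — 2nd Sunday is Jul 14 2002.
August 2002 — 2nd Sunday is Aug 11 2002.

Aug 11 2002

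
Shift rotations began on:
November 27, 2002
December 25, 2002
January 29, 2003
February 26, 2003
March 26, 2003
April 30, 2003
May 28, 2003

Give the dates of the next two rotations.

All Wednesdays; the gaps (28, 35, 28, 28, 35, 28) vary with month length.
This is the last Wednesday of each month.
Last Wednesday of June 2003: June 25, 2003.
July 2003 ends with Wednesday July 30, 2003.

June 25, 2003; July 30, 2003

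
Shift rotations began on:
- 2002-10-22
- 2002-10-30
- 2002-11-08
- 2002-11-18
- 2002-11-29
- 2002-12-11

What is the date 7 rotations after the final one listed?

Gaps: 8, 9, 10, 11, 12 days — each gap is 1 larger than the previous one.
Next gap: 13 days. 2002-12-11 + 13 days = 2002-12-24.
Next gap: 14 days. 2002-12-24 + 14 days = 2003-01-07.
Next gap: 15 days. 2003-01-07 + 15 days = 2003-01-22.
Next gap: 16 days. 2003-01-22 + 16 days = 2003-02-07.
Next gap: 17 days. 2003-02-07 + 17 days = 2003-02-24.
Next gap: 18 days. 2003-02-24 + 18 days = 2003-03-14.
Next gap: 19 days. 2003-03-14 + 19 days = 2003-04-02.

2003-04-02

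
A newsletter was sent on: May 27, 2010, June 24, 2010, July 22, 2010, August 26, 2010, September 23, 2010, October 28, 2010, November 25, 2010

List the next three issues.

December 23, 2010; January 27, 2011; February 24, 2011

These are Thursdays at 28- or 35-day spacing (28, 28, 35, 28, 35, 28).
The pattern: 4th Thursday of the month.
December 2010 — 4th Thursday is December 23, 2010.
4th Thursday of January 2011: January 27, 2011.
February 2011 — 4th Thursday is February 24, 2011.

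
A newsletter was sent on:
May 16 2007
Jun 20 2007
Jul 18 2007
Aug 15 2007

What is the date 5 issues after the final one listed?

Gaps: 35, 28, 28 days — a mix of 28 and 35. Every date is a Wednesday.
Each is the 3rd Wednesday of its month.
3rd Wednesday of September 2007: Sep 19 2007.
October 2007 — 3rd Wednesday is Oct 17 2007.
3rd Wednesday of November 2007: Nov 21 2007.
December 2007 — 3rd Wednesday is Dec 19 2007.
January 2008 — 3rd Wednesday is Jan 16 2008.

Jan 16 2008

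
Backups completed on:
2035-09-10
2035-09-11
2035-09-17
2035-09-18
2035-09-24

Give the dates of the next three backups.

2035-09-25, 2035-10-01, 2035-10-02

Every event lands on a Monday or Tuesday (gaps cycle 1, 6, 1, 6).
So the schedule is: every Monday and Tuesday.
Next Tuesday: 2035-09-25.
Next Monday: 2035-10-01.
Next Tuesday: 2035-10-02.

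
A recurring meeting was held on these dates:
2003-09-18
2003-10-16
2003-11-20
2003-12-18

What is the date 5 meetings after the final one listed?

These are Thursdays at 28- or 35-day spacing (28, 35, 28).
The pattern: 3rd Thursday of the month.
3rd Thursday of January 2004: 2004-01-15.
3rd Thursday of February 2004: 2004-02-19.
March 2004 — 3rd Thursday is 2004-03-18.
3rd Thursday of April 2004: 2004-04-15.
3rd Thursday of May 2004: 2004-05-20.

2004-05-20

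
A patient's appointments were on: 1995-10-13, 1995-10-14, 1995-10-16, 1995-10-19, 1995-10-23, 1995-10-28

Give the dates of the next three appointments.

The spacing grows by 1 each time: 1, 2, 3, 4, 5 days.
Next gap: 6 days. 1995-10-28 + 6 days = 1995-11-03.
Next gap: 7 days. 1995-11-03 + 7 days = 1995-11-10.
Next gap: 8 days. 1995-11-10 + 8 days = 1995-11-18.

1995-11-03, 1995-11-10, 1995-11-18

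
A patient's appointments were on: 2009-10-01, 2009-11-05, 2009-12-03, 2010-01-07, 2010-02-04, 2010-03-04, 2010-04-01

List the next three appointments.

2010-05-06, 2010-06-03, 2010-07-01

All dates are Thursdays, 35, 28, 35, 28, 28, 28 days apart.
Specifically, the 1st Thursday of each month.
May 2010 — 1st Thursday is 2010-05-06.
June 2010 — 1st Thursday is 2010-06-03.
1st Thursday of July 2010: 2010-07-01.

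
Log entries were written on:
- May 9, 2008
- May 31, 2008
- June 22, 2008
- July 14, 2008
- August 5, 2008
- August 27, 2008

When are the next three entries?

September 18, 2008; October 10, 2008; November 1, 2008

Gaps between consecutive events: 22, 22, 22, 22, 22 days — a constant 22-day interval.
August 27, 2008 + 22 days = September 18, 2008.
September 18, 2008 + 22 days = October 10, 2008.
October 10, 2008 + 22 days = November 1, 2008.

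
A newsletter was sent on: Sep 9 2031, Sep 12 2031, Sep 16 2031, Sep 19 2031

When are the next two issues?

The gap pattern 3, 4, 3 repeats every 2 events.
These are the Tuesdays and Fridays of each week.
Next Tuesday: Sep 23 2031.
The following Friday is Sep 26 2031.

Sep 23 2031, Sep 26 2031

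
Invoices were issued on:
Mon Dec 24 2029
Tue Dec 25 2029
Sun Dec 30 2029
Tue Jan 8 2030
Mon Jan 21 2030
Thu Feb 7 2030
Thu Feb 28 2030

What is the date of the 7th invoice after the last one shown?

Intervals are 1, 5, 9, 13, 17, 21 days — an arithmetic progression with common difference 4.
Next gap: 25 days. Thu Feb 28 2030 + 25 days = Mon Mar 25 2030.
Next gap: 29 days. Mon Mar 25 2030 + 29 days = Tue Apr 23 2030.
Next gap: 33 days. Tue Apr 23 2030 + 33 days = Sun May 26 2030.
Next gap: 37 days. Sun May 26 2030 + 37 days = Tue Jul 2 2030.
Next gap: 41 days. Tue Jul 2 2030 + 41 days = Mon Aug 12 2030.
Next gap: 45 days. Mon Aug 12 2030 + 45 days = Thu Sep 26 2030.
Next gap: 49 days. Thu Sep 26 2030 + 49 days = Thu Nov 14 2030.

Thu Nov 14 2030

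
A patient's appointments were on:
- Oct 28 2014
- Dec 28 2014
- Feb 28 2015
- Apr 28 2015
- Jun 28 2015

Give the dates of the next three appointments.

Each date is the 28th; the gaps (61, 62, 59, 61) track the month lengths.
The rule is the 28th of every 2 months.
August 2015: Aug 28 2015.
Next: October 2015 → Oct 28 2015.
December 2015: Dec 28 2015.

Aug 28 2015, Oct 28 2015, Dec 28 2015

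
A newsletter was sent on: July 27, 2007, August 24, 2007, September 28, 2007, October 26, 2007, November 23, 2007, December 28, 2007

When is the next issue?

Gaps: 28, 35, 28, 28, 35 days — a mix of 28 and 35. Every date is a Friday.
Each is the 4th Friday of its month.
4th Friday of January 2008: January 25, 2008.

January 25, 2008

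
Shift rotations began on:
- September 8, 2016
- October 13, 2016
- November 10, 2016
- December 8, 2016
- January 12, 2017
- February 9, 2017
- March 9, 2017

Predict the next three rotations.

April 13, 2017; May 11, 2017; June 8, 2017

Gaps: 35, 28, 28, 35, 28, 28 days — a mix of 28 and 35. Every date is a Thursday.
Each is the 2nd Thursday of its month.
April 2017 — 2nd Thursday is April 13, 2017.
2nd Thursday of May 2017: May 11, 2017.
2nd Thursday of June 2017: June 8, 2017.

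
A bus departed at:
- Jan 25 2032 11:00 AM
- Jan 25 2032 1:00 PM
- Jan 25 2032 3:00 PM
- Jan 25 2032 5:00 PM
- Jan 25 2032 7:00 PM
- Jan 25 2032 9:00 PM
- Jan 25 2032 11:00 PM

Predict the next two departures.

The interval is a steady 2 hours (2, 2, 2, 2, 2, 2).
Jan 25 2032 11:00 PM + 2 h = Jan 26 2032 1:00 AM.
Jan 26 2032 1:00 AM + 2 h = Jan 26 2032 3:00 AM.

Jan 26 2032 1:00 AM, Jan 26 2032 3:00 AM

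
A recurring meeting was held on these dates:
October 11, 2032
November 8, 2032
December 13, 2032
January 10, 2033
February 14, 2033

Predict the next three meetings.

These are Mondays at 28- or 35-day spacing (28, 35, 28, 35).
The pattern: 2nd Monday of the month.
March 2033 — 2nd Monday is March 14, 2033.
2nd Monday of April 2033: April 11, 2033.
May 2033 — 2nd Monday is May 9, 2033.

March 14, 2033; April 11, 2033; May 9, 2033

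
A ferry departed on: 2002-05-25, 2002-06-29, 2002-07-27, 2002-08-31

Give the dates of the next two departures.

Every date is a Saturday; gaps 35, 28, 35 days.
Each is the last Saturday of its month (at least one falls on the 29th or later, ruling out '4th Saturday').
Last Saturday of September 2002: 2002-09-28.
October 2002 ends with Saturday 2002-10-26.

2002-09-28, 2002-10-26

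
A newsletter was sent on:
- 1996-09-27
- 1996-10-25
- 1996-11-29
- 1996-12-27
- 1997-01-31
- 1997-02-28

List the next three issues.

1997-03-28, 1997-04-25, 1997-05-30

All Fridays; the gaps (28, 35, 28, 35, 28) vary with month length.
This is the last Friday of each month.
March 1997 ends with Friday 1997-03-28.
Last Friday of April 1997: 1997-04-25.
Last Friday of May 1997: 1997-05-30.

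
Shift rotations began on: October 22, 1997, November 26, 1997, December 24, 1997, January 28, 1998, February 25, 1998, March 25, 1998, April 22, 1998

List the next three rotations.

Gaps: 35, 28, 35, 28, 28, 28 days — a mix of 28 and 35. Every date is a Wednesday.
Each is the 4th Wednesday of its month.
4th Wednesday of May 1998: May 27, 1998.
June 1998 — 4th Wednesday is June 24, 1998.
4th Wednesday of July 1998: July 22, 1998.

May 27, 1998; June 24, 1998; July 22, 1998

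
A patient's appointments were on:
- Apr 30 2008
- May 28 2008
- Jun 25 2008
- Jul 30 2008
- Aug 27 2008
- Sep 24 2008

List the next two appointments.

These are Wednesdays with 28, 28, 35, 28, 28-day gaps.
Each is the final Wednesday of its month — Apr 30 2008 is past the 28th, so '4th Wednesday' doesn't fit.
Last Wednesday of October 2008: Oct 29 2008.
Last Wednesday of November 2008: Nov 26 2008.

Oct 29 2008, Nov 26 2008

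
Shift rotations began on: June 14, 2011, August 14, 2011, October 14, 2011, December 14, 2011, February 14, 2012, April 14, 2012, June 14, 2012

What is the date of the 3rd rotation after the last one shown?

December 14, 2012

Each date is the 14th; the gaps (61, 61, 61, 62, 60, 61) track the month lengths.
The rule is the 14th of every 2 months.
August 2012: August 14, 2012.
October 2012: October 14, 2012.
December 2012: December 14, 2012.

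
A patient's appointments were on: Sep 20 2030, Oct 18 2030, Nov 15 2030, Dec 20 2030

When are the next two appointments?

Jan 17 2031, Feb 21 2031

All dates are Fridays, 28, 28, 35 days apart.
Specifically, the 3rd Friday of each month.
3rd Friday of January 2031: Jan 17 2031.
February 2031 — 3rd Friday is Feb 21 2031.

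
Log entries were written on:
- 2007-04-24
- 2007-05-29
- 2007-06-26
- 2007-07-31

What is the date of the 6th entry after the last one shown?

2008-01-29

These are Tuesdays with 35, 28, 35-day gaps.
Each is the final Tuesday of its month — 2007-05-29 is past the 28th, so '4th Tuesday' doesn't fit.
August 2007 ends with Tuesday 2007-08-28.
Last Tuesday of September 2007: 2007-09-25.
October 2007 ends with Tuesday 2007-10-30.
November 2007 ends with Tuesday 2007-11-27.
December 2007 ends with Tuesday 2007-12-25.
January 2008 ends with Tuesday 2008-01-29.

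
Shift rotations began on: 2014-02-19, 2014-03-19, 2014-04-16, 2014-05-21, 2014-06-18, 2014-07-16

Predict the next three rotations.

2014-08-20, 2014-09-17, 2014-10-15

All dates are Wednesdays, 28, 28, 35, 28, 28 days apart.
Specifically, the 3rd Wednesday of each month.
August 2014 — 3rd Wednesday is 2014-08-20.
3rd Wednesday of September 2014: 2014-09-17.
October 2014 — 3rd Wednesday is 2014-10-15.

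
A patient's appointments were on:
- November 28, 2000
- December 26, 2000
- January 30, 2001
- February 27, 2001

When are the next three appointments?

These are Tuesdays with 28, 35, 28-day gaps.
Each is the final Tuesday of its month — January 30, 2001 is past the 28th, so '4th Tuesday' doesn't fit.
Last Tuesday of March 2001: March 27, 2001.
April 2001 ends with Tuesday April 24, 2001.
Last Tuesday of May 2001: May 29, 2001.

March 27, 2001; April 24, 2001; May 29, 2001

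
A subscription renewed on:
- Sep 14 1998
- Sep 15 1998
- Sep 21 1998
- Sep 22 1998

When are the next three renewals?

Every event lands on a Monday or Tuesday (gaps cycle 1, 6, 1).
So the schedule is: every Monday and Tuesday.
The following Monday is Sep 28 1998.
The following Tuesday is Sep 29 1998.
Next Monday: Oct 5 1998.

Sep 28 1998, Sep 29 1998, Oct 5 1998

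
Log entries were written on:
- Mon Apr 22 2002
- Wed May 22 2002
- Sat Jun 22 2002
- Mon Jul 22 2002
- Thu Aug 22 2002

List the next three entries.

The day-of-month is always 22 (30, 31, 30, 31 days between events).
So this recurs on the 22nd of each month.
Next: September 2002 → Sun Sep 22 2002.
October 2002: Tue Oct 22 2002.
November 2002: Fri Nov 22 2002.

Sun Sep 22 2002, Tue Oct 22 2002, Fri Nov 22 2002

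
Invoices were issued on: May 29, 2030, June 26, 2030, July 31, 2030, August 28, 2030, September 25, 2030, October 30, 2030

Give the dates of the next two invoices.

Every date is a Wednesday; gaps 28, 35, 28, 28, 35 days.
Each is the last Wednesday of its month (at least one falls on the 29th or later, ruling out '4th Wednesday').
Last Wednesday of November 2030: November 27, 2030.
Last Wednesday of December 2030: December 25, 2030.

November 27, 2030; December 25, 2030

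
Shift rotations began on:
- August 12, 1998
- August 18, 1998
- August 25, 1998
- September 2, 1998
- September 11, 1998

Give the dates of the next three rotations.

The spacing grows by 1 each time: 6, 7, 8, 9 days.
Next gap: 10 days. September 11, 1998 + 10 days = September 21, 1998.
Next gap: 11 days. September 21, 1998 + 11 days = October 2, 1998.
Next gap: 12 days. October 2, 1998 + 12 days = October 14, 1998.

September 21, 1998; October 2, 1998; October 14, 1998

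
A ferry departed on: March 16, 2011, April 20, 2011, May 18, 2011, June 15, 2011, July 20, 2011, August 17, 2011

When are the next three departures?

Gaps: 35, 28, 28, 35, 28 days — a mix of 28 and 35. Every date is a Wednesday.
Each is the 3rd Wednesday of its month.
3rd Wednesday of September 2011: September 21, 2011.
October 2011 — 3rd Wednesday is October 19, 2011.
3rd Wednesday of November 2011: November 16, 2011.

September 21, 2011; October 19, 2011; November 16, 2011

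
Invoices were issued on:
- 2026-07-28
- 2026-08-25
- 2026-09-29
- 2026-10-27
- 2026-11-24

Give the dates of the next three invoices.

Every date is a Tuesday; gaps 28, 35, 28, 28 days.
Each is the last Tuesday of its month (at least one falls on the 29th or later, ruling out '4th Tuesday').
December 2026 ends with Tuesday 2026-12-29.
Last Tuesday of January 2027: 2027-01-26.
February 2027 ends with Tuesday 2027-02-23.

2026-12-29, 2027-01-26, 2027-02-23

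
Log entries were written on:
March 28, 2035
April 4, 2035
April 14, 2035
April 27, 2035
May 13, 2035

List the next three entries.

June 1, 2035; June 23, 2035; July 18, 2035

Intervals are 7, 10, 13, 16 days — an arithmetic progression with common difference 3.
Next gap: 19 days. May 13, 2035 + 19 days = June 1, 2035.
Next gap: 22 days. June 1, 2035 + 22 days = June 23, 2035.
Next gap: 25 days. June 23, 2035 + 25 days = July 18, 2035.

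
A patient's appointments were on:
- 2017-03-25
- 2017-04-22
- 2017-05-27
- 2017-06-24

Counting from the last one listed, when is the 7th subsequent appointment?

2018-01-27

All dates are Saturdays, 28, 35, 28 days apart.
Specifically, the 4th Saturday of each month.
July 2017 — 4th Saturday is 2017-07-22.
4th Saturday of August 2017: 2017-08-26.
4th Saturday of September 2017: 2017-09-23.
4th Saturday of October 2017: 2017-10-28.
4th Saturday of November 2017: 2017-11-25.
December 2017 — 4th Saturday is 2017-12-23.
January 2018 — 4th Saturday is 2018-01-27.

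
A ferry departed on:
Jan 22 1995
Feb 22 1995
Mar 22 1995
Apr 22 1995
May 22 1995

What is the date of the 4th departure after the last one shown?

Sep 22 1995

The day-of-month is always 22 (31, 28, 31, 30 days between events).
So this recurs on the 22nd of each month.
Next: June 1995 → Jun 22 1995.
July 1995: Jul 22 1995.
Next: August 1995 → Aug 22 1995.
September 1995: Sep 22 1995.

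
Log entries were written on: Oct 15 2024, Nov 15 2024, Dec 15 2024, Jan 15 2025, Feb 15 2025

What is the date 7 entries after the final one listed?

Sep 15 2025

Gaps: 31, 30, 31, 31 days — not constant. Every event is on the 15th of the month.
Pattern: the 15th of each month.
March 2025: Mar 15 2025.
April 2025: Apr 15 2025.
Next: May 2025 → May 15 2025.
Next: June 2025 → Jun 15 2025.
July 2025: Jul 15 2025.
August 2025: Aug 15 2025.
Next: September 2025 → Sep 15 2025.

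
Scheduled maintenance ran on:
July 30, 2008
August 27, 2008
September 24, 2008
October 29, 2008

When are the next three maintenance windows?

All Wednesdays; the gaps (28, 28, 35) vary with month length.
This is the last Wednesday of each month.
November 2008 ends with Wednesday November 26, 2008.
December 2008 ends with Wednesday December 31, 2008.
January 2009 ends with Wednesday January 28, 2009.

November 26, 2008; December 31, 2008; January 28, 2009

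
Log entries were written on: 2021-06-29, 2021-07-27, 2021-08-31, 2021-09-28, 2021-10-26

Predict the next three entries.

All Tuesdays; the gaps (28, 35, 28, 28) vary with month length.
This is the last Tuesday of each month.
Last Tuesday of November 2021: 2021-11-30.
Last Tuesday of December 2021: 2021-12-28.
January 2022 ends with Tuesday 2022-01-25.

2021-11-30, 2021-12-28, 2022-01-25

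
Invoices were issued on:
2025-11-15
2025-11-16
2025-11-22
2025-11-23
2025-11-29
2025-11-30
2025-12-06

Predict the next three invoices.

The gap pattern 1, 6, 1, 6, 1, 6 repeats every 2 events.
These are the Saturdays and Sundays of each week.
Next Sunday: 2025-12-07.
The following Saturday is 2025-12-13.
The following Sunday is 2025-12-14.

2025-12-07, 2025-12-13, 2025-12-14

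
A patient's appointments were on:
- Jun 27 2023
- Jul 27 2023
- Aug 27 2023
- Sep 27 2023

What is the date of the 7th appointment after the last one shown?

Apr 27 2024

The day-of-month is always 27 (30, 31, 31 days between events).
So this recurs on the 27th of each month.
Next: October 2023 → Oct 27 2023.
Next: November 2023 → Nov 27 2023.
Next: December 2023 → Dec 27 2023.
Next: January 2024 → Jan 27 2024.
February 2024: Feb 27 2024.
Next: March 2024 → Mar 27 2024.
Next: April 2024 → Apr 27 2024.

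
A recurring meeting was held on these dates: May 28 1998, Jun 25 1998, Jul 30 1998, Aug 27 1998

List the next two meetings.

All Thursdays; the gaps (28, 35, 28) vary with month length.
This is the last Thursday of each month.
Last Thursday of September 1998: Sep 24 1998.
October 1998 ends with Thursday Oct 29 1998.

Sep 24 1998, Oct 29 1998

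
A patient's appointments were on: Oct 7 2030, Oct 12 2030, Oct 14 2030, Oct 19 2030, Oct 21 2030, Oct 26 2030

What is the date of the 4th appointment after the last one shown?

Nov 9 2030

Every event lands on a Monday or Saturday (gaps cycle 5, 2, 5, 2, 5).
So the schedule is: every Monday and Saturday.
The following Monday is Oct 28 2030.
Next Saturday: Nov 2 2030.
Next Monday: Nov 4 2030.
The following Saturday is Nov 9 2030.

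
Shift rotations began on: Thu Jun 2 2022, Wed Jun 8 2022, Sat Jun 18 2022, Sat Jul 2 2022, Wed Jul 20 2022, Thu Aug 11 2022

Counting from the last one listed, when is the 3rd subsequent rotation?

Wed Nov 9 2022

The spacing grows by 4 each time: 6, 10, 14, 18, 22 days.
Next gap: 26 days. Thu Aug 11 2022 + 26 days = Tue Sep 6 2022.
Next gap: 30 days. Tue Sep 6 2022 + 30 days = Thu Oct 6 2022.
Next gap: 34 days. Thu Oct 6 2022 + 34 days = Wed Nov 9 2022.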